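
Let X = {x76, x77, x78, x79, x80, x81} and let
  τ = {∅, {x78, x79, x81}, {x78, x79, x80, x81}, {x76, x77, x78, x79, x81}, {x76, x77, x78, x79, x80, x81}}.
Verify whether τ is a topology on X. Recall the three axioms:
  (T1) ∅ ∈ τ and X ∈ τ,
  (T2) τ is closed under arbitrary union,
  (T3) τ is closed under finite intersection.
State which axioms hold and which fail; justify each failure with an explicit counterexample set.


τ IS a topology on X.

Axiom (T1): ∅ ∈ τ? Yes; X ∈ τ? Yes.
Axiom (T2/T3): check pairwise unions and intersections of members of τ.
All pairwise intersections and unions checked — each lies in τ. Therefore τ satisfies (T1), (T2), (T3): it IS a topology on X.


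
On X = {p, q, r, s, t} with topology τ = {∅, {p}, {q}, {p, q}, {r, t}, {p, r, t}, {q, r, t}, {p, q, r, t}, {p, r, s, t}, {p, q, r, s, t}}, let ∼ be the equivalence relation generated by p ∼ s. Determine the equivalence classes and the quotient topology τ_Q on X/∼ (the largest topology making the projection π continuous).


X/∼ = {[p=s], [q], [r], [t]}; |τ_Q| = 6.

Equivalence classes: [p=s], [q], [r], [t].
Quotient map π: X → X/∼ sends p ↦ [p=s], q ↦ [q], r ↦ [r], s ↦ [p=s], t ↦ [t].
For each subset V ⊆ X/∼, compute π^{-1}(V) ⊆ X and check whether π^{-1}(V) ∈ τ. V is open in τ_Q iff π^{-1}(V) ∈ τ.
  V = {}: π^{-1}(V) = ∅ ∈ τ ✓.
  V = {[p=s]}: π^{-1}(V) = {p, s} ∉ τ ✗.
  V = {[q]}: π^{-1}(V) = {q} ∈ τ ✓.
  V = {[p=s], [q]}: π^{-1}(V) = {p, q, s} ∉ τ ✗.
  V = {[r]}: π^{-1}(V) = {r} ∉ τ ✗.
  V = {[p=s], [r]}: π^{-1}(V) = {p, r, s} ∉ τ ✗.
  V = {[q], [r]}: π^{-1}(V) = {q, r} ∉ τ ✗.
  V = {[p=s], [q], [r]}: π^{-1}(V) = {p, q, r, s} ∉ τ ✗.
  V = {[t]}: π^{-1}(V) = {t} ∉ τ ✗.
  V = {[p=s], [t]}: π^{-1}(V) = {p, s, t} ∉ τ ✗.
  V = {[q], [t]}: π^{-1}(V) = {q, t} ∉ τ ✗.
  V = {[p=s], [q], [t]}: π^{-1}(V) = {p, q, s, t} ∉ τ ✗.
  V = {[r], [t]}: π^{-1}(V) = {r, t} ∈ τ ✓.
  V = {[p=s], [r], [t]}: π^{-1}(V) = {p, r, s, t} ∈ τ ✓.
  V = {[q], [r], [t]}: π^{-1}(V) = {q, r, t} ∈ τ ✓.
  V = {[p=s], [q], [r], [t]}: π^{-1}(V) = {p, q, r, s, t} ∈ τ ✓.
Open sets in the quotient: τ_Q = {{}, {[q]}, {[r], [t]}, {[p=s], [r], [t]}, {[q], [r], [t]}, {[p=s], [q], [r], [t]}} (6 elements).


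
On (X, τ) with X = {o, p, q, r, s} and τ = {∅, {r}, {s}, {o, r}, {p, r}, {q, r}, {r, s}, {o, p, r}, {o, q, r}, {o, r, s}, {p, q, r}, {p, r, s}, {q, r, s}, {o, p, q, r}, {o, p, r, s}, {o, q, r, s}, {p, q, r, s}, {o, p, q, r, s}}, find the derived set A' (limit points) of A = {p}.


A' = ∅

For each x ∈ X, list the open sets U ∈ τ with x ∈ U, then check whether U ∩ (A ∖ {x}) ≠ ∅ for every such U.
  x = o: open {o, r} ∋ x has {o, r} ∩ (A ∖ {o}) = ∅, so x is NOT a limit point.
  x = p: open {p, r} ∋ x has {p, r} ∩ (A ∖ {p}) = ∅, so x is NOT a limit point.
  x = q: open {q, r} ∋ x has {q, r} ∩ (A ∖ {q}) = ∅, so x is NOT a limit point.
  x = r: open {r} ∋ x has {r} ∩ (A ∖ {r}) = ∅, so x is NOT a limit point.
  x = s: open {s} ∋ x has {s} ∩ (A ∖ {s}) = ∅, so x is NOT a limit point.
Collecting: A' = ∅.


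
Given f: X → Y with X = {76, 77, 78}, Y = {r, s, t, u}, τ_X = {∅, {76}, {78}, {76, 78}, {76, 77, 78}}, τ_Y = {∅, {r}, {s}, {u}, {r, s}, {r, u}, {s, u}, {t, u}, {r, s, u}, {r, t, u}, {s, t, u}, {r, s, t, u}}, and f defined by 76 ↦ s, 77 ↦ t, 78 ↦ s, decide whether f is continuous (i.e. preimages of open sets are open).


f is NOT continuous.

Compute f^{-1}(U) for each U ∈ τ_Y:
  U = ∅: f^{-1}(U) = ∅ ∈ τ_X ✓.
  U = {r}: f^{-1}(U) = ∅ ∈ τ_X ✓.
  U = {s}: f^{-1}(U) = {76, 78} ∈ τ_X ✓.
  U = {u}: f^{-1}(U) = ∅ ∈ τ_X ✓.
  U = {r, s}: f^{-1}(U) = {76, 78} ∈ τ_X ✓.
  U = {r, u}: f^{-1}(U) = ∅ ∈ τ_X ✓.
  U = {s, u}: f^{-1}(U) = {76, 78} ∈ τ_X ✓.
  U = {t, u}: f^{-1}(U) = {77} ∉ τ_X ✗.
  U = {r, s, u}: f^{-1}(U) = {76, 78} ∈ τ_X ✓.
  U = {r, t, u}: f^{-1}(U) = {77} ∉ τ_X ✗.
  U = {s, t, u}: f^{-1}(U) = {76, 77, 78} ∈ τ_X ✓.
  U = {r, s, t, u}: f^{-1}(U) = {76, 77, 78} ∈ τ_X ✓.
Found U = {t, u} with f^{-1}(U) = {77} not in τ_X. Therefore f is NOT continuous.


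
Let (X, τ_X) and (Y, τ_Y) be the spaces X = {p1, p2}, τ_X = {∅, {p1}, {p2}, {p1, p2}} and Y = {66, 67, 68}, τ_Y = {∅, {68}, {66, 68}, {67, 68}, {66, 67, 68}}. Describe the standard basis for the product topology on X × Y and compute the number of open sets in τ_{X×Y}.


Basis B = {∅ × ∅, {p1} × {68}, {p2} × {68}, {p1} × {66, 68}, {p1} × {67, 68}, {p1, p2} × {68}, {p2} × {66, 68}, {p2} × {67, 68}, {p1} × {66, 67, 68}, {p2} × {66, 67, 68}, {p1, p2} × {66, 68}, {p1, p2} × {67, 68}, {p1, p2} × {66, 67, 68}}; |τ_{X×Y}| = 25.

Enumerate products U × V with U ∈ τ_X, V ∈ τ_Y (deduplicated):
  ∅ × ∅ = {} (∅)
  {p1} × {68} = {(p1,68)}
  {p2} × {68} = {(p2,68)}
  {p1} × {66, 68} = {(p1,66), (p1,68)}
  {p1} × {67, 68} = {(p1,67), (p1,68)}
  {p1, p2} × {68} = {(p1,68), (p2,68)}
  {p2} × {66, 68} = {(p2,66), (p2,68)}
  {p2} × {67, 68} = {(p2,67), (p2,68)}
  {p1} × {66, 67, 68} = {(p1,66), (p1,67), (p1,68)}
  {p2} × {66, 67, 68} = {(p2,66), (p2,67), (p2,68)}
  {p1, p2} × {66, 68} = {(p1,66), (p1,68), (p2,66), (p2,68)}
  {p1, p2} × {67, 68} = {(p1,67), (p1,68), (p2,67), (p2,68)}
  {p1, p2} × {66, 67, 68} = {(p1,66), (p1,67), (p1,68), (p2,66), (p2,67), (p2,68)}
These 13 distinct sets form the basis B.
Close under arbitrary unions to get τ_{X×Y}; counting gives |τ_{X×Y}| = 25.


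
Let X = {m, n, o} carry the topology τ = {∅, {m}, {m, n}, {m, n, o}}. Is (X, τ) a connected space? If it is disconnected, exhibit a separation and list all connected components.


(X, τ) is connected.

Find clopen sets (U ∈ τ with X ∖ U ∈ τ):
  U = ∅, X ∖ U = {m, n, o} — both open, so U is clopen.
  U = {m, n, o}, X ∖ U = ∅ — both open, so U is clopen.
Only trivial clopens (∅ and X) exist, so (X, τ) is connected.
Compute connected components by grouping points that agree on all clopens:
  component: {m, n, o}


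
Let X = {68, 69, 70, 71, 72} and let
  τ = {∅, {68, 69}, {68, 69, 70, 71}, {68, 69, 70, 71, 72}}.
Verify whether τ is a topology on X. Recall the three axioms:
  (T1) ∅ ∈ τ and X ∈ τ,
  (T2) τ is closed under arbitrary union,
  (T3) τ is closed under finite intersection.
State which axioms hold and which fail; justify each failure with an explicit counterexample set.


τ IS a topology on X.

Axiom (T1): ∅ ∈ τ? Yes; X ∈ τ? Yes.
Axiom (T2/T3): check pairwise unions and intersections of members of τ.
All pairwise intersections and unions checked — each lies in τ. Therefore τ satisfies (T1), (T2), (T3): it IS a topology on X.


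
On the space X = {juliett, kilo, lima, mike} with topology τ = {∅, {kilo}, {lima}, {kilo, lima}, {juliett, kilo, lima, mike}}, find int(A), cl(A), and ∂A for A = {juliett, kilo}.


int(A) = {kilo}, cl(A) = {juliett, kilo, mike}, ∂A = {juliett, mike}.

Closed sets in (X, τ) are complements of opens:
  closed(X, τ) = {∅, {juliett, mike}, {juliett, kilo, mike}, {juliett, lima, mike}, {juliett, kilo, lima, mike}}.
int(A) = ⋃ {U ∈ τ : U ⊆ A}. Opens contained in A: ∅, {kilo}.
Taking the union of these: int(A) = {kilo}.
cl(A) = ⋂ {C closed : A ⊆ C}. Closed sets containing A: {juliett, kilo, mike}, {juliett, kilo, lima, mike}.
Intersecting these: cl(A) = {juliett, kilo, mike}.
∂A = cl(A) ∖ int(A) = {juliett, kilo, mike} ∖ {kilo} = {juliett, mike}.


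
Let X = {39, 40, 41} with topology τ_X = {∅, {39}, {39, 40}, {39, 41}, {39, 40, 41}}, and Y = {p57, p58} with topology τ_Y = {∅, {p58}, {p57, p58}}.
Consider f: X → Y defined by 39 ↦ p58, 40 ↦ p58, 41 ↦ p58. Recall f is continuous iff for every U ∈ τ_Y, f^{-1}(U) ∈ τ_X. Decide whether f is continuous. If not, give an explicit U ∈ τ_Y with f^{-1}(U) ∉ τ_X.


f IS continuous.

Compute f^{-1}(U) for each U ∈ τ_Y:
  U = ∅: f^{-1}(U) = ∅ ∈ τ_X ✓.
  U = {p58}: f^{-1}(U) = {39, 40, 41} ∈ τ_X ✓.
  U = {p57, p58}: f^{-1}(U) = {39, 40, 41} ∈ τ_X ✓.
Every preimage lies in τ_X, so f IS continuous.


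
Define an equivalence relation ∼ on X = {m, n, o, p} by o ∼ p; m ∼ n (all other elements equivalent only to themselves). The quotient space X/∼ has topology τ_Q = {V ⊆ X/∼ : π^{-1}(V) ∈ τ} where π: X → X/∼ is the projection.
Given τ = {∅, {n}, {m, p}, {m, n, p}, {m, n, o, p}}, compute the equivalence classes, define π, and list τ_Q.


X/∼ = {[m=n], [o=p]}; |τ_Q| = 2.

Equivalence classes: [m=n], [o=p].
Quotient map π: X → X/∼ sends m ↦ [m=n], n ↦ [m=n], o ↦ [o=p], p ↦ [o=p].
For each subset V ⊆ X/∼, compute π^{-1}(V) ⊆ X and check whether π^{-1}(V) ∈ τ. V is open in τ_Q iff π^{-1}(V) ∈ τ.
  V = {}: π^{-1}(V) = ∅ ∈ τ ✓.
  V = {[m=n]}: π^{-1}(V) = {m, n} ∉ τ ✗.
  V = {[o=p]}: π^{-1}(V) = {o, p} ∉ τ ✗.
  V = {[m=n], [o=p]}: π^{-1}(V) = {m, n, o, p} ∈ τ ✓.
Open sets in the quotient: τ_Q = {{}, {[m=n], [o=p]}} (2 elements).


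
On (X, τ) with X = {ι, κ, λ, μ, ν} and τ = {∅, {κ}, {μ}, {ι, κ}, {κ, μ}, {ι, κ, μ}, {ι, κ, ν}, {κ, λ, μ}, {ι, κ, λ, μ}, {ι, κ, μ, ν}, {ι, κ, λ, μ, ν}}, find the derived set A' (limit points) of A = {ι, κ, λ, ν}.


A' = {ι, λ, ν}

For each x ∈ X, list the open sets U ∈ τ with x ∈ U, then check whether U ∩ (A ∖ {x}) ≠ ∅ for every such U.
  x = ι: opens ∋ x are {ι, κ}, {ι, κ, μ}, {ι, κ, ν}, {ι, κ, λ, μ}, {ι, κ, μ, ν}, {ι, κ, λ, μ, ν}; each meets A ∖ {ι}, so x IS a limit point.
  x = κ: open {κ} ∋ x has {κ} ∩ (A ∖ {κ}) = ∅, so x is NOT a limit point.
  x = λ: opens ∋ x are {κ, λ, μ}, {ι, κ, λ, μ}, {ι, κ, λ, μ, ν}; each meets A ∖ {λ}, so x IS a limit point.
  x = μ: open {μ} ∋ x has {μ} ∩ (A ∖ {μ}) = ∅, so x is NOT a limit point.
  x = ν: opens ∋ x are {ι, κ, ν}, {ι, κ, μ, ν}, {ι, κ, λ, μ, ν}; each meets A ∖ {ν}, so x IS a limit point.
Collecting: A' = {ι, λ, ν}.


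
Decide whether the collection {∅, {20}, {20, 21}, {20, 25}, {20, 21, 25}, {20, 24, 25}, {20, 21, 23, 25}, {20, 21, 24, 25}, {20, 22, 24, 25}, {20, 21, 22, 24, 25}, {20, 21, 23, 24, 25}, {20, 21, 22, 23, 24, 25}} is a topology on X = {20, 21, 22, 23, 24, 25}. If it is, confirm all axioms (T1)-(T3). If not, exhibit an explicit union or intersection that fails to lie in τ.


τ IS a topology on X.

Axiom (T1): ∅ ∈ τ? Yes; X ∈ τ? Yes.
Axiom (T2/T3): check pairwise unions and intersections of members of τ.
All pairwise intersections and unions checked — each lies in τ. Therefore τ satisfies (T1), (T2), (T3): it IS a topology on X.


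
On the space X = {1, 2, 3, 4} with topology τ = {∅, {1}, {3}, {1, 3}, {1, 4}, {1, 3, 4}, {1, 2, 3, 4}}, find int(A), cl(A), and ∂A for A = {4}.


int(A) = ∅, cl(A) = {2, 4}, ∂A = {2, 4}.

Closed sets in (X, τ) are complements of opens:
  closed(X, τ) = {∅, {2}, {2, 3}, {2, 4}, {1, 2, 4}, {2, 3, 4}, {1, 2, 3, 4}}.
int(A) = ⋃ {U ∈ τ : U ⊆ A}. Opens contained in A: ∅.
Taking the union of these: int(A) = ∅.
cl(A) = ⋂ {C closed : A ⊆ C}. Closed sets containing A: {2, 4}, {1, 2, 4}, {2, 3, 4}, {1, 2, 3, 4}.
Intersecting these: cl(A) = {2, 4}.
∂A = cl(A) ∖ int(A) = {2, 4} ∖ ∅ = {2, 4}.


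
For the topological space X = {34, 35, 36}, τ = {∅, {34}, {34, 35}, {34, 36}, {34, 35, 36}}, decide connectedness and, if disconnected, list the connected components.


(X, τ) is connected.

Find clopen sets (U ∈ τ with X ∖ U ∈ τ):
  U = ∅, X ∖ U = {34, 35, 36} — both open, so U is clopen.
  U = {34, 35, 36}, X ∖ U = ∅ — both open, so U is clopen.
Only trivial clopens (∅ and X) exist, so (X, τ) is connected.
Compute connected components by grouping points that agree on all clopens:
  component: {34, 35, 36}


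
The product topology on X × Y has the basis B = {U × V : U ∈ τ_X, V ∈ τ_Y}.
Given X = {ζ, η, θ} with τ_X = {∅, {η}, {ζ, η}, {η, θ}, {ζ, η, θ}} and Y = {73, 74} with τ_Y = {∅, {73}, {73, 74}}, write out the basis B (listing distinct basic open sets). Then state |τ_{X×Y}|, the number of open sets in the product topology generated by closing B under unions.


Basis B = {∅ × ∅, {η} × {73}, {ζ, η} × {73}, {η} × {73, 74}, {η, θ} × {73}, {ζ, η, θ} × {73}, {ζ, η} × {73, 74}, {η, θ} × {73, 74}, {ζ, η, θ} × {73, 74}}; |τ_{X×Y}| = 14.

Enumerate products U × V with U ∈ τ_X, V ∈ τ_Y (deduplicated):
  ∅ × ∅ = {} (∅)
  {η} × {73} = {(η,73)}
  {ζ, η} × {73} = {(ζ,73), (η,73)}
  {η} × {73, 74} = {(η,73), (η,74)}
  {η, θ} × {73} = {(η,73), (θ,73)}
  {ζ, η, θ} × {73} = {(ζ,73), (η,73), (θ,73)}
  {ζ, η} × {73, 74} = {(ζ,73), (ζ,74), (η,73), (η,74)}
  {η, θ} × {73, 74} = {(η,73), (η,74), (θ,73), (θ,74)}
  {ζ, η, θ} × {73, 74} = {(ζ,73), (ζ,74), (η,73), (η,74), (θ,73), (θ,74)}
These 9 distinct sets form the basis B.
Close under arbitrary unions to get τ_{X×Y}; counting gives |τ_{X×Y}| = 14.


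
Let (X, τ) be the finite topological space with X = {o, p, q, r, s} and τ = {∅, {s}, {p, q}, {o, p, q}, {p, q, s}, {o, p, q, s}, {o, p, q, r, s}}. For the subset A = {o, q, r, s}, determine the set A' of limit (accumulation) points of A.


A' = {o, p, r}

For each x ∈ X, list the open sets U ∈ τ with x ∈ U, then check whether U ∩ (A ∖ {x}) ≠ ∅ for every such U.
  x = o: opens ∋ x are {o, p, q}, {o, p, q, s}, {o, p, q, r, s}; each meets A ∖ {o}, so x IS a limit point.
  x = p: opens ∋ x are {p, q}, {o, p, q}, {p, q, s}, {o, p, q, s}, {o, p, q, r, s}; each meets A ∖ {p}, so x IS a limit point.
  x = q: open {p, q} ∋ x has {p, q} ∩ (A ∖ {q}) = ∅, so x is NOT a limit point.
  x = r: opens ∋ x are {o, p, q, r, s}; each meets A ∖ {r}, so x IS a limit point.
  x = s: open {s} ∋ x has {s} ∩ (A ∖ {s}) = ∅, so x is NOT a limit point.
Collecting: A' = {o, p, r}.


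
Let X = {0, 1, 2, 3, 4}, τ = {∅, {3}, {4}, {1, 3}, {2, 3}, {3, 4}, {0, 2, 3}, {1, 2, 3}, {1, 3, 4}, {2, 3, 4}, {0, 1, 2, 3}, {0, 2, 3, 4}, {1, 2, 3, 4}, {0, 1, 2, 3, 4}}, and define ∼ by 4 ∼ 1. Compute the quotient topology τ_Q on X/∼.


X/∼ = {[0], [1=4], [2], [3]}; |τ_Q| = 7.

Equivalence classes: [0], [1=4], [2], [3].
Quotient map π: X → X/∼ sends 0 ↦ [0], 1 ↦ [1=4], 2 ↦ [2], 3 ↦ [3], 4 ↦ [1=4].
For each subset V ⊆ X/∼, compute π^{-1}(V) ⊆ X and check whether π^{-1}(V) ∈ τ. V is open in τ_Q iff π^{-1}(V) ∈ τ.
  V = {}: π^{-1}(V) = ∅ ∈ τ ✓.
  V = {[0]}: π^{-1}(V) = {0} ∉ τ ✗.
  V = {[1=4]}: π^{-1}(V) = {1, 4} ∉ τ ✗.
  V = {[0], [1=4]}: π^{-1}(V) = {0, 1, 4} ∉ τ ✗.
  V = {[2]}: π^{-1}(V) = {2} ∉ τ ✗.
  V = {[0], [2]}: π^{-1}(V) = {0, 2} ∉ τ ✗.
  V = {[1=4], [2]}: π^{-1}(V) = {1, 2, 4} ∉ τ ✗.
  V = {[0], [1=4], [2]}: π^{-1}(V) = {0, 1, 2, 4} ∉ τ ✗.
  V = {[3]}: π^{-1}(V) = {3} ∈ τ ✓.
  V = {[0], [3]}: π^{-1}(V) = {0, 3} ∉ τ ✗.
  V = {[1=4], [3]}: π^{-1}(V) = {1, 3, 4} ∈ τ ✓.
  V = {[0], [1=4], [3]}: π^{-1}(V) = {0, 1, 3, 4} ∉ τ ✗.
  V = {[2], [3]}: π^{-1}(V) = {2, 3} ∈ τ ✓.
  V = {[0], [2], [3]}: π^{-1}(V) = {0, 2, 3} ∈ τ ✓.
  V = {[1=4], [2], [3]}: π^{-1}(V) = {1, 2, 3, 4} ∈ τ ✓.
  V = {[0], [1=4], [2], [3]}: π^{-1}(V) = {0, 1, 2, 3, 4} ∈ τ ✓.
Open sets in the quotient: τ_Q = {{}, {[3]}, {[1=4], [3]}, {[2], [3]}, {[0], [2], [3]}, {[1=4], [2], [3]}, {[0], [1=4], [2], [3]}} (7 elements).


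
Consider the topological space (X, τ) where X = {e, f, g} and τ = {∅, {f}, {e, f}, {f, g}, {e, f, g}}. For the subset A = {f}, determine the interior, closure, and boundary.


int(A) = {f}, cl(A) = {e, f, g}, ∂A = {e, g}.

Closed sets in (X, τ) are complements of opens:
  closed(X, τ) = {∅, {e}, {g}, {e, g}, {e, f, g}}.
int(A) = ⋃ {U ∈ τ : U ⊆ A}. Opens contained in A: ∅, {f}.
Taking the union of these: int(A) = {f}.
cl(A) = ⋂ {C closed : A ⊆ C}. Closed sets containing A: {e, f, g}.
Intersecting these: cl(A) = {e, f, g}.
∂A = cl(A) ∖ int(A) = {e, f, g} ∖ {f} = {e, g}.


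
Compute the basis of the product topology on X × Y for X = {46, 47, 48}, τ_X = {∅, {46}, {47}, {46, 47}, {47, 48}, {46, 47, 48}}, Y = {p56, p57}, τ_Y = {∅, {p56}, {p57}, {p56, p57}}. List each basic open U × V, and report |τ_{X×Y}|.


Basis B = {∅ × ∅, {46} × {p56}, {46} × {p57}, {47} × {p56}, {47} × {p57}, {46} × {p56, p57}, {46, 47} × {p56}, {46, 47} × {p57}, {47} × {p56, p57}, {47, 48} × {p56}, {47, 48} × {p57}, {46, 47, 48} × {p56}, {46, 47, 48} × {p57}, {46, 47} × {p56, p57}, {47, 48} × {p56, p57}, {46, 47, 48} × {p56, p57}}; |τ_{X×Y}| = 36.

Enumerate products U × V with U ∈ τ_X, V ∈ τ_Y (deduplicated):
  ∅ × ∅ = {} (∅)
  {46} × {p56} = {(46,p56)}
  {46} × {p57} = {(46,p57)}
  {47} × {p56} = {(47,p56)}
  {47} × {p57} = {(47,p57)}
  {46} × {p56, p57} = {(46,p56), (46,p57)}
  {46, 47} × {p56} = {(46,p56), (47,p56)}
  {46, 47} × {p57} = {(46,p57), (47,p57)}
  {47} × {p56, p57} = {(47,p56), (47,p57)}
  {47, 48} × {p56} = {(47,p56), (48,p56)}
  {47, 48} × {p57} = {(47,p57), (48,p57)}
  {46, 47, 48} × {p56} = {(46,p56), (47,p56), (48,p56)}
  {46, 47, 48} × {p57} = {(46,p57), (47,p57), (48,p57)}
  {46, 47} × {p56, p57} = {(46,p56), (46,p57), (47,p56), (47,p57)}
  {47, 48} × {p56, p57} = {(47,p56), (47,p57), (48,p56), (48,p57)}
  {46, 47, 48} × {p56, p57} = {(46,p56), (46,p57), (47,p56), (47,p57), (48,p56), (48,p57)}
These 16 distinct sets form the basis B.
Close under arbitrary unions to get τ_{X×Y}; counting gives |τ_{X×Y}| = 36.


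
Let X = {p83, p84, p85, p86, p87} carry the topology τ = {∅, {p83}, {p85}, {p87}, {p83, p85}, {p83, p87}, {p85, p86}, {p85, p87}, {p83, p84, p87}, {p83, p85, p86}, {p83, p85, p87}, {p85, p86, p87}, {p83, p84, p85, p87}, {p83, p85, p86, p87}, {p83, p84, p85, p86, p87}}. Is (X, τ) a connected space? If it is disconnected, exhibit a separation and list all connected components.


(X, τ) is disconnected; components = [{p85, p86}, {p83, p84, p87}].

Find clopen sets (U ∈ τ with X ∖ U ∈ τ):
  U = ∅, X ∖ U = {p83, p84, p85, p86, p87} — both open, so U is clopen.
  U = {p85, p86}, X ∖ U = {p83, p84, p87} — both open, so U is clopen.
  U = {p83, p84, p87}, X ∖ U = {p85, p86} — both open, so U is clopen.
  U = {p83, p84, p85, p86, p87}, X ∖ U = ∅ — both open, so U is clopen.
Nontrivial clopen(s) exist: e.g. {p83, p84, p87}. So (X, τ) is disconnected.
Compute connected components by grouping points that agree on all clopens:
  component: {p85, p86}
  component: {p83, p84, p87}


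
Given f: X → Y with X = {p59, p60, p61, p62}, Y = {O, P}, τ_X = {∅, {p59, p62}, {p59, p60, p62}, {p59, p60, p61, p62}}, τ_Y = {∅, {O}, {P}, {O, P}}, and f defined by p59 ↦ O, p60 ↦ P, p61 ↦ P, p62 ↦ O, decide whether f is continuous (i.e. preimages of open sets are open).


f is NOT continuous.

Compute f^{-1}(U) for each U ∈ τ_Y:
  U = ∅: f^{-1}(U) = ∅ ∈ τ_X ✓.
  U = {O}: f^{-1}(U) = {p59, p62} ∈ τ_X ✓.
  U = {P}: f^{-1}(U) = {p60, p61} ∉ τ_X ✗.
  U = {O, P}: f^{-1}(U) = {p59, p60, p61, p62} ∈ τ_X ✓.
Found U = {P} with f^{-1}(U) = {p60, p61} not in τ_X. Therefore f is NOT continuous.


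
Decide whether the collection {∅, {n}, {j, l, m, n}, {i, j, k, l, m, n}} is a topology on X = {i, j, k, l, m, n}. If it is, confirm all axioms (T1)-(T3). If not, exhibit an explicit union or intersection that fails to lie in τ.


τ IS a topology on X.

Axiom (T1): ∅ ∈ τ? Yes; X ∈ τ? Yes.
Axiom (T2/T3): check pairwise unions and intersections of members of τ.
All pairwise intersections and unions checked — each lies in τ. Therefore τ satisfies (T1), (T2), (T3): it IS a topology on X.


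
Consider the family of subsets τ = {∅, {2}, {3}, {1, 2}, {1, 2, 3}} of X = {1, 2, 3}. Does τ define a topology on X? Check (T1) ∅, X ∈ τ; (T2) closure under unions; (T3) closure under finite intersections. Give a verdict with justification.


τ is NOT a topology on X.

Axiom (T1): ∅ ∈ τ? Yes; X ∈ τ? Yes.
Axiom (T2/T3): check pairwise unions and intersections of members of τ.
Counterexample for (T2): {2} ∪ {3} = {2, 3} ∉ τ. Therefore τ is NOT a topology.


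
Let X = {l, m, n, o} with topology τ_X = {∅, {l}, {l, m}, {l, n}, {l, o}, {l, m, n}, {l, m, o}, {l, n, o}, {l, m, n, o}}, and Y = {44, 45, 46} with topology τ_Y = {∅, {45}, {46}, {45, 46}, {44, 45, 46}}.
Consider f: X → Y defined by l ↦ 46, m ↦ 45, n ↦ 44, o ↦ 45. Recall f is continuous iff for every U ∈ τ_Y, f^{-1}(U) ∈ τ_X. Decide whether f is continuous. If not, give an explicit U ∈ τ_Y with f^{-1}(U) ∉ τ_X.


f is NOT continuous.

Compute f^{-1}(U) for each U ∈ τ_Y:
  U = ∅: f^{-1}(U) = ∅ ∈ τ_X ✓.
  U = {45}: f^{-1}(U) = {m, o} ∉ τ_X ✗.
  U = {46}: f^{-1}(U) = {l} ∈ τ_X ✓.
  U = {45, 46}: f^{-1}(U) = {l, m, o} ∈ τ_X ✓.
  U = {44, 45, 46}: f^{-1}(U) = {l, m, n, o} ∈ τ_X ✓.
Found U = {45} with f^{-1}(U) = {m, o} not in τ_X. Therefore f is NOT continuous.


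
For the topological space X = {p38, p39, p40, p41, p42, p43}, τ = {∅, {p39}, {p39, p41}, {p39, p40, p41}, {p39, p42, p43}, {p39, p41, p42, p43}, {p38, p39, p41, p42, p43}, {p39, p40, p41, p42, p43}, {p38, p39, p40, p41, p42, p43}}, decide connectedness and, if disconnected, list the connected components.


(X, τ) is connected.

Find clopen sets (U ∈ τ with X ∖ U ∈ τ):
  U = ∅, X ∖ U = {p38, p39, p40, p41, p42, p43} — both open, so U is clopen.
  U = {p38, p39, p40, p41, p42, p43}, X ∖ U = ∅ — both open, so U is clopen.
Only trivial clopens (∅ and X) exist, so (X, τ) is connected.
Compute connected components by grouping points that agree on all clopens:
  component: {p38, p39, p40, p41, p42, p43}


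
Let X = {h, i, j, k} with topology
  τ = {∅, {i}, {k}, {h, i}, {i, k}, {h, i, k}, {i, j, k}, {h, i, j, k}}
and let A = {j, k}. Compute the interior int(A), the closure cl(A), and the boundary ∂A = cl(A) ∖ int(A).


int(A) = {k}, cl(A) = {j, k}, ∂A = {j}.

Closed sets in (X, τ) are complements of opens:
  closed(X, τ) = {∅, {h}, {j}, {h, j}, {j, k}, {h, i, j}, {h, j, k}, {h, i, j, k}}.
int(A) = ⋃ {U ∈ τ : U ⊆ A}. Opens contained in A: ∅, {k}.
Taking the union of these: int(A) = {k}.
cl(A) = ⋂ {C closed : A ⊆ C}. Closed sets containing A: {j, k}, {h, j, k}, {h, i, j, k}.
Intersecting these: cl(A) = {j, k}.
∂A = cl(A) ∖ int(A) = {j, k} ∖ {k} = {j}.


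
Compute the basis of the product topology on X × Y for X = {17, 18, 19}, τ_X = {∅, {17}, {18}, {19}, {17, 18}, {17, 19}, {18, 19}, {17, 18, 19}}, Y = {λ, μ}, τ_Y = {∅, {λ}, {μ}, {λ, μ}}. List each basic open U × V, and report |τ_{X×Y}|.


Basis B = {∅ × ∅, {17} × {λ}, {17} × {μ}, {18} × {λ}, {18} × {μ}, {19} × {λ}, {19} × {μ}, {17} × {λ, μ}, {17, 18} × {λ}, {17, 19} × {λ}, {17, 18} × {μ}, {17, 19} × {μ}, {18} × {λ, μ}, {18, 19} × {λ}, {18, 19} × {μ}, {19} × {λ, μ}, {17, 18, 19} × {λ}, {17, 18, 19} × {μ}, {17, 18} × {λ, μ}, {17, 19} × {λ, μ}, {18, 19} × {λ, μ}, {17, 18, 19} × {λ, μ}}; |τ_{X×Y}| = 64.

Enumerate products U × V with U ∈ τ_X, V ∈ τ_Y (deduplicated):
  ∅ × ∅ = {} (∅)
  {17} × {λ} = {(17,λ)}
  {17} × {μ} = {(17,μ)}
  {18} × {λ} = {(18,λ)}
  {18} × {μ} = {(18,μ)}
  {19} × {λ} = {(19,λ)}
  {19} × {μ} = {(19,μ)}
  {17} × {λ, μ} = {(17,λ), (17,μ)}
  {17, 18} × {λ} = {(17,λ), (18,λ)}
  {17, 19} × {λ} = {(17,λ), (19,λ)}
  {17, 18} × {μ} = {(17,μ), (18,μ)}
  {17, 19} × {μ} = {(17,μ), (19,μ)}
  {18} × {λ, μ} = {(18,λ), (18,μ)}
  {18, 19} × {λ} = {(18,λ), (19,λ)}
  {18, 19} × {μ} = {(18,μ), (19,μ)}
  {19} × {λ, μ} = {(19,λ), (19,μ)}
  {17, 18, 19} × {λ} = {(17,λ), (18,λ), (19,λ)}
  {17, 18, 19} × {μ} = {(17,μ), (18,μ), (19,μ)}
  {17, 18} × {λ, μ} = {(17,λ), (17,μ), (18,λ), (18,μ)}
  {17, 19} × {λ, μ} = {(17,λ), (17,μ), (19,λ), (19,μ)}
  {18, 19} × {λ, μ} = {(18,λ), (18,μ), (19,λ), (19,μ)}
  {17, 18, 19} × {λ, μ} = {(17,λ), (17,μ), (18,λ), (18,μ), (19,λ), (19,μ)}
These 22 distinct sets form the basis B.
Close under arbitrary unions to get τ_{X×Y}; counting gives |τ_{X×Y}| = 64.


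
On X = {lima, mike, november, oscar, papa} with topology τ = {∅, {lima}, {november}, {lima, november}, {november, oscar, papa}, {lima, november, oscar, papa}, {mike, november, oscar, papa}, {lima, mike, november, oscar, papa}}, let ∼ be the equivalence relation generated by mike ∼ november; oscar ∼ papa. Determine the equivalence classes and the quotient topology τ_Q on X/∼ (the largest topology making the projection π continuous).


X/∼ = {[lima], [mike=november], [oscar=papa]}; |τ_Q| = 4.

Equivalence classes: [lima], [mike=november], [oscar=papa].
Quotient map π: X → X/∼ sends lima ↦ [lima], mike ↦ [mike=november], november ↦ [mike=november], oscar ↦ [oscar=papa], papa ↦ [oscar=papa].
For each subset V ⊆ X/∼, compute π^{-1}(V) ⊆ X and check whether π^{-1}(V) ∈ τ. V is open in τ_Q iff π^{-1}(V) ∈ τ.
  V = {}: π^{-1}(V) = ∅ ∈ τ ✓.
  V = {[lima]}: π^{-1}(V) = {lima} ∈ τ ✓.
  V = {[mike=november]}: π^{-1}(V) = {mike, november} ∉ τ ✗.
  V = {[lima], [mike=november]}: π^{-1}(V) = {lima, mike, november} ∉ τ ✗.
  V = {[oscar=papa]}: π^{-1}(V) = {oscar, papa} ∉ τ ✗.
  V = {[lima], [oscar=papa]}: π^{-1}(V) = {lima, oscar, papa} ∉ τ ✗.
  V = {[mike=november], [oscar=papa]}: π^{-1}(V) = {mike, november, oscar, papa} ∈ τ ✓.
  V = {[lima], [mike=november], [oscar=papa]}: π^{-1}(V) = {lima, mike, november, oscar, papa} ∈ τ ✓.
Open sets in the quotient: τ_Q = {{}, {[lima]}, {[mike=november], [oscar=papa]}, {[lima], [mike=november], [oscar=papa]}} (4 elements).


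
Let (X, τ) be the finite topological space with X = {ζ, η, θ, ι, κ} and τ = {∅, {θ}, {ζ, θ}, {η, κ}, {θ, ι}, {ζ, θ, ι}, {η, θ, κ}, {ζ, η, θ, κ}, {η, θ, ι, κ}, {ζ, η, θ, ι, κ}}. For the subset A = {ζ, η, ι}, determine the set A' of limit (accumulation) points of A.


A' = {κ}

For each x ∈ X, list the open sets U ∈ τ with x ∈ U, then check whether U ∩ (A ∖ {x}) ≠ ∅ for every such U.
  x = ζ: open {ζ, θ} ∋ x has {ζ, θ} ∩ (A ∖ {ζ}) = ∅, so x is NOT a limit point.
  x = η: open {η, κ} ∋ x has {η, κ} ∩ (A ∖ {η}) = ∅, so x is NOT a limit point.
  x = θ: open {θ} ∋ x has {θ} ∩ (A ∖ {θ}) = ∅, so x is NOT a limit point.
  x = ι: open {θ, ι} ∋ x has {θ, ι} ∩ (A ∖ {ι}) = ∅, so x is NOT a limit point.
  x = κ: opens ∋ x are {η, κ}, {η, θ, κ}, {ζ, η, θ, κ}, {η, θ, ι, κ}, {ζ, η, θ, ι, κ}; each meets A ∖ {κ}, so x IS a limit point.
Collecting: A' = {κ}.


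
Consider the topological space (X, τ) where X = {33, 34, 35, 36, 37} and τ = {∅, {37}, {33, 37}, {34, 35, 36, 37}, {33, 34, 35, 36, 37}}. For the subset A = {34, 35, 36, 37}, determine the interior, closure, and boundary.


int(A) = {34, 35, 36, 37}, cl(A) = {33, 34, 35, 36, 37}, ∂A = {33}.

Closed sets in (X, τ) are complements of opens:
  closed(X, τ) = {∅, {33}, {34, 35, 36}, {33, 34, 35, 36}, {33, 34, 35, 36, 37}}.
int(A) = ⋃ {U ∈ τ : U ⊆ A}. Opens contained in A: ∅, {37}, {34, 35, 36, 37}.
Taking the union of these: int(A) = {34, 35, 36, 37}.
cl(A) = ⋂ {C closed : A ⊆ C}. Closed sets containing A: {33, 34, 35, 36, 37}.
Intersecting these: cl(A) = {33, 34, 35, 36, 37}.
∂A = cl(A) ∖ int(A) = {33, 34, 35, 36, 37} ∖ {34, 35, 36, 37} = {33}.


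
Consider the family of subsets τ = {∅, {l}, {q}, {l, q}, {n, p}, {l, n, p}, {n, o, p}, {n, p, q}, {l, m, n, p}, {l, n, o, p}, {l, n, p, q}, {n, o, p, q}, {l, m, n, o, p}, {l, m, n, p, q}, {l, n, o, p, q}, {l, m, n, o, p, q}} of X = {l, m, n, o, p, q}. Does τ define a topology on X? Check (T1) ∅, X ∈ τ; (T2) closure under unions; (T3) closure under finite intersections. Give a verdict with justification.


τ IS a topology on X.

Axiom (T1): ∅ ∈ τ? Yes; X ∈ τ? Yes.
Axiom (T2/T3): check pairwise unions and intersections of members of τ.
All pairwise intersections and unions checked — each lies in τ. Therefore τ satisfies (T1), (T2), (T3): it IS a topology on X.


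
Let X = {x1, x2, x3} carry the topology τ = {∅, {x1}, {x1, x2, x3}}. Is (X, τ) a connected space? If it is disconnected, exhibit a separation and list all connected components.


(X, τ) is connected.

Find clopen sets (U ∈ τ with X ∖ U ∈ τ):
  U = ∅, X ∖ U = {x1, x2, x3} — both open, so U is clopen.
  U = {x1, x2, x3}, X ∖ U = ∅ — both open, so U is clopen.
Only trivial clopens (∅ and X) exist, so (X, τ) is connected.
Compute connected components by grouping points that agree on all clopens:
  component: {x1, x2, x3}


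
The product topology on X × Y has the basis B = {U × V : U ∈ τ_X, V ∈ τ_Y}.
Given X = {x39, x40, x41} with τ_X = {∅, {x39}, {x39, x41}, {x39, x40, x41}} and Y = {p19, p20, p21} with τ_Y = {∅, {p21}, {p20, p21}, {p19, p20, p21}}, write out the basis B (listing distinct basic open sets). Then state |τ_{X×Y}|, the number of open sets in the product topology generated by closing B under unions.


Basis B = {∅ × ∅, {x39} × {p21}, {x39} × {p20, p21}, {x39, x41} × {p21}, {x39} × {p19, p20, p21}, {x39, x40, x41} × {p21}, {x39, x41} × {p20, p21}, {x39, x41} × {p19, p20, p21}, {x39, x40, x41} × {p20, p21}, {x39, x40, x41} × {p19, p20, p21}}; |τ_{X×Y}| = 20.

Enumerate products U × V with U ∈ τ_X, V ∈ τ_Y (deduplicated):
  ∅ × ∅ = {} (∅)
  {x39} × {p21} = {(x39,p21)}
  {x39} × {p20, p21} = {(x39,p20), (x39,p21)}
  {x39, x41} × {p21} = {(x39,p21), (x41,p21)}
  {x39} × {p19, p20, p21} = {(x39,p19), (x39,p20), (x39,p21)}
  {x39, x40, x41} × {p21} = {(x39,p21), (x40,p21), (x41,p21)}
  {x39, x41} × {p20, p21} = {(x39,p20), (x39,p21), (x41,p20), (x41,p21)}
  {x39, x41} × {p19, p20, p21} = {(x39,p19), (x39,p20), (x39,p21), (x41,p19), (x41,p20), (x41,p21)}
  {x39, x40, x41} × {p20, p21} = {(x39,p20), (x39,p21), (x40,p20), (x40,p21), (x41,p20), (x41,p21)}
  {x39, x40, x41} × {p19, p20, p21} = {(x39,p19), (x39,p20), (x39,p21), (x40,p19), (x40,p20), (x40,p21), (x41,p19), (x41,p20), (x41,p21)}
These 10 distinct sets form the basis B.
Close under arbitrary unions to get τ_{X×Y}; counting gives |τ_{X×Y}| = 20.


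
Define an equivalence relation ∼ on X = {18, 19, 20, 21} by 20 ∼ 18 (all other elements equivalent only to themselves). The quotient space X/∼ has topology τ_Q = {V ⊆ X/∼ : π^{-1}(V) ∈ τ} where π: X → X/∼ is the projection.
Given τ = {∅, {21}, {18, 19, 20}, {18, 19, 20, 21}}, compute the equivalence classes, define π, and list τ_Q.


X/∼ = {[18=20], [19], [21]}; |τ_Q| = 4.

Equivalence classes: [18=20], [19], [21].
Quotient map π: X → X/∼ sends 18 ↦ [18=20], 19 ↦ [19], 20 ↦ [18=20], 21 ↦ [21].
For each subset V ⊆ X/∼, compute π^{-1}(V) ⊆ X and check whether π^{-1}(V) ∈ τ. V is open in τ_Q iff π^{-1}(V) ∈ τ.
  V = {}: π^{-1}(V) = ∅ ∈ τ ✓.
  V = {[18=20]}: π^{-1}(V) = {18, 20} ∉ τ ✗.
  V = {[19]}: π^{-1}(V) = {19} ∉ τ ✗.
  V = {[18=20], [19]}: π^{-1}(V) = {18, 19, 20} ∈ τ ✓.
  V = {[21]}: π^{-1}(V) = {21} ∈ τ ✓.
  V = {[18=20], [21]}: π^{-1}(V) = {18, 20, 21} ∉ τ ✗.
  V = {[19], [21]}: π^{-1}(V) = {19, 21} ∉ τ ✗.
  V = {[18=20], [19], [21]}: π^{-1}(V) = {18, 19, 20, 21} ∈ τ ✓.
Open sets in the quotient: τ_Q = {{}, {[18=20], [19]}, {[21]}, {[18=20], [19], [21]}} (4 elements).


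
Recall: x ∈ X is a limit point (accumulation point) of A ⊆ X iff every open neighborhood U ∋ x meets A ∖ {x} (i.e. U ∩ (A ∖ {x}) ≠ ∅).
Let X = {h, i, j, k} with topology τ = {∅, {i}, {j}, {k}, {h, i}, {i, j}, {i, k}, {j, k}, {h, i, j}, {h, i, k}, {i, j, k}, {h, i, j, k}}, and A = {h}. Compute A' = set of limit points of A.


A' = ∅

For each x ∈ X, list the open sets U ∈ τ with x ∈ U, then check whether U ∩ (A ∖ {x}) ≠ ∅ for every such U.
  x = h: open {h, i} ∋ x has {h, i} ∩ (A ∖ {h}) = ∅, so x is NOT a limit point.
  x = i: open {i} ∋ x has {i} ∩ (A ∖ {i}) = ∅, so x is NOT a limit point.
  x = j: open {j} ∋ x has {j} ∩ (A ∖ {j}) = ∅, so x is NOT a limit point.
  x = k: open {k} ∋ x has {k} ∩ (A ∖ {k}) = ∅, so x is NOT a limit point.
Collecting: A' = ∅.


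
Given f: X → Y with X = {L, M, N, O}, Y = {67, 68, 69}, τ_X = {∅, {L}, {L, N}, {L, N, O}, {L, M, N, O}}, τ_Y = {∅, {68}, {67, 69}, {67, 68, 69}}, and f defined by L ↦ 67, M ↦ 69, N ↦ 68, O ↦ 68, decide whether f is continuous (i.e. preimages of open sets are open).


f is NOT continuous.

Compute f^{-1}(U) for each U ∈ τ_Y:
  U = ∅: f^{-1}(U) = ∅ ∈ τ_X ✓.
  U = {68}: f^{-1}(U) = {N, O} ∉ τ_X ✗.
  U = {67, 69}: f^{-1}(U) = {L, M} ∉ τ_X ✗.
  U = {67, 68, 69}: f^{-1}(U) = {L, M, N, O} ∈ τ_X ✓.
Found U = {68} with f^{-1}(U) = {N, O} not in τ_X. Therefore f is NOT continuous.


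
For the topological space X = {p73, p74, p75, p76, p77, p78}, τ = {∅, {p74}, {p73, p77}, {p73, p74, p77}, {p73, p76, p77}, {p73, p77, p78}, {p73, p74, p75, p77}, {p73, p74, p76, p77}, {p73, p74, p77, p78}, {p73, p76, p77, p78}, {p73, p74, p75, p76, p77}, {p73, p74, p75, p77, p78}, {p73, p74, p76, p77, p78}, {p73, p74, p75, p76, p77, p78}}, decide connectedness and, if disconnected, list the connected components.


(X, τ) is connected.

Find clopen sets (U ∈ τ with X ∖ U ∈ τ):
  U = ∅, X ∖ U = {p73, p74, p75, p76, p77, p78} — both open, so U is clopen.
  U = {p73, p74, p75, p76, p77, p78}, X ∖ U = ∅ — both open, so U is clopen.
Only trivial clopens (∅ and X) exist, so (X, τ) is connected.
Compute connected components by grouping points that agree on all clopens:
  component: {p73, p74, p75, p76, p77, p78}


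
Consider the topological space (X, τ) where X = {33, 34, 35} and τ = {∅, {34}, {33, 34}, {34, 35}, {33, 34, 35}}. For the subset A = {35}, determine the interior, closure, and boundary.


int(A) = ∅, cl(A) = {35}, ∂A = {35}.

Closed sets in (X, τ) are complements of opens:
  closed(X, τ) = {∅, {33}, {35}, {33, 35}, {33, 34, 35}}.
int(A) = ⋃ {U ∈ τ : U ⊆ A}. Opens contained in A: ∅.
Taking the union of these: int(A) = ∅.
cl(A) = ⋂ {C closed : A ⊆ C}. Closed sets containing A: {35}, {33, 35}, {33, 34, 35}.
Intersecting these: cl(A) = {35}.
∂A = cl(A) ∖ int(A) = {35} ∖ ∅ = {35}.


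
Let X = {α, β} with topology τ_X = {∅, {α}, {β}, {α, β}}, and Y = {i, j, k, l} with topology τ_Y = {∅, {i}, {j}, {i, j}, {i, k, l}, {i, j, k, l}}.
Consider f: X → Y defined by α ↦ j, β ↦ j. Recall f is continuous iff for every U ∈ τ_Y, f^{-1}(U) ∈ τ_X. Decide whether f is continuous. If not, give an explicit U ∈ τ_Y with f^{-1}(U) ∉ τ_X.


f IS continuous.

Compute f^{-1}(U) for each U ∈ τ_Y:
  U = ∅: f^{-1}(U) = ∅ ∈ τ_X ✓.
  U = {i}: f^{-1}(U) = ∅ ∈ τ_X ✓.
  U = {j}: f^{-1}(U) = {α, β} ∈ τ_X ✓.
  U = {i, j}: f^{-1}(U) = {α, β} ∈ τ_X ✓.
  U = {i, k, l}: f^{-1}(U) = ∅ ∈ τ_X ✓.
  U = {i, j, k, l}: f^{-1}(U) = {α, β} ∈ τ_X ✓.
Every preimage lies in τ_X, so f IS continuous.


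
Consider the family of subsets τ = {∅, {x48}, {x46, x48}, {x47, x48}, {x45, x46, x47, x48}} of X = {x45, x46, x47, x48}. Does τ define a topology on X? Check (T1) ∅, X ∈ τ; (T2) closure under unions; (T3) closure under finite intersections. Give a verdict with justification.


τ is NOT a topology on X.

Axiom (T1): ∅ ∈ τ? Yes; X ∈ τ? Yes.
Axiom (T2/T3): check pairwise unions and intersections of members of τ.
Counterexample for (T2): {x46, x48} ∪ {x47, x48} = {x46, x47, x48} ∉ τ. Therefore τ is NOT a topology.


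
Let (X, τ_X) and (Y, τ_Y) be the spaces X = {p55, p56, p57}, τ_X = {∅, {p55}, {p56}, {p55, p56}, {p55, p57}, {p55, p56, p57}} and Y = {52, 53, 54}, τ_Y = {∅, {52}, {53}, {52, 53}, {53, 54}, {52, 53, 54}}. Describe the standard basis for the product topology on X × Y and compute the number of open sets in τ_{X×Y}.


Basis B = {∅ × ∅, {p55} × {52}, {p55} × {53}, {p56} × {52}, {p56} × {53}, {p55} × {52, 53}, {p55, p56} × {52}, {p55, p57} × {52}, {p55} × {53, 54}, {p55, p56} × {53}, {p55, p57} × {53}, {p56} × {52, 53}, {p56} × {53, 54}, {p55} × {52, 53, 54}, {p55, p56, p57} × {52}, {p55, p56, p57} × {53}, {p56} × {52, 53, 54}, {p55, p56} × {52, 53}, {p55, p57} × {52, 53}, {p55, p56} × {53, 54}, {p55, p57} × {53, 54}, {p55, p56} × {52, 53, 54}, {p55, p57} × {52, 53, 54}, {p55, p56, p57} × {52, 53}, {p55, p56, p57} × {53, 54}, {p55, p56, p57} × {52, 53, 54}}; |τ_{X×Y}| = 108.

Enumerate products U × V with U ∈ τ_X, V ∈ τ_Y (deduplicated):
  ∅ × ∅ = {} (∅)
  {p55} × {52} = {(p55,52)}
  {p55} × {53} = {(p55,53)}
  {p56} × {52} = {(p56,52)}
  {p56} × {53} = {(p56,53)}
  {p55} × {52, 53} = {(p55,52), (p55,53)}
  {p55, p56} × {52} = {(p55,52), (p56,52)}
  {p55, p57} × {52} = {(p55,52), (p57,52)}
  {p55} × {53, 54} = {(p55,53), (p55,54)}
  {p55, p56} × {53} = {(p55,53), (p56,53)}
  {p55, p57} × {53} = {(p55,53), (p57,53)}
  {p56} × {52, 53} = {(p56,52), (p56,53)}
  {p56} × {53, 54} = {(p56,53), (p56,54)}
  {p55} × {52, 53, 54} = {(p55,52), (p55,53), (p55,54)}
  {p55, p56, p57} × {52} = {(p55,52), (p56,52), (p57,52)}
  {p55, p56, p57} × {53} = {(p55,53), (p56,53), (p57,53)}
  {p56} × {52, 53, 54} = {(p56,52), (p56,53), (p56,54)}
  {p55, p56} × {52, 53} = {(p55,52), (p55,53), (p56,52), (p56,53)}
  {p55, p57} × {52, 53} = {(p55,52), (p55,53), (p57,52), (p57,53)}
  {p55, p56} × {53, 54} = {(p55,53), (p55,54), (p56,53), (p56,54)}
  {p55, p57} × {53, 54} = {(p55,53), (p55,54), (p57,53), (p57,54)}
  {p55, p56} × {52, 53, 54} = {(p55,52), (p55,53), (p55,54), (p56,52), (p56,53), (p56,54)}
  {p55, p57} × {52, 53, 54} = {(p55,52), (p55,53), (p55,54), (p57,52), (p57,53), (p57,54)}
  {p55, p56, p57} × {52, 53} = {(p55,52), (p55,53), (p56,52), (p56,53), (p57,52), (p57,53)}
  {p55, p56, p57} × {53, 54} = {(p55,53), (p55,54), (p56,53), (p56,54), (p57,53), (p57,54)}
  {p55, p56, p57} × {52, 53, 54} = {(p55,52), (p55,53), (p55,54), (p56,52), (p56,53), (p56,54), (p57,52), (p57,53), (p57,54)}
These 26 distinct sets form the basis B.
Close under arbitrary unions to get τ_{X×Y}; counting gives |τ_{X×Y}| = 108.


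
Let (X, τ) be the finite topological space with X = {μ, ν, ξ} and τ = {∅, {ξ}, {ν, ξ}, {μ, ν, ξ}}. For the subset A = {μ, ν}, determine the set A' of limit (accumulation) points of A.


A' = {μ}

For each x ∈ X, list the open sets U ∈ τ with x ∈ U, then check whether U ∩ (A ∖ {x}) ≠ ∅ for every such U.
  x = μ: opens ∋ x are {μ, ν, ξ}; each meets A ∖ {μ}, so x IS a limit point.
  x = ν: open {ν, ξ} ∋ x has {ν, ξ} ∩ (A ∖ {ν}) = ∅, so x is NOT a limit point.
  x = ξ: open {ξ} ∋ x has {ξ} ∩ (A ∖ {ξ}) = ∅, so x is NOT a limit point.
Collecting: A' = {μ}.


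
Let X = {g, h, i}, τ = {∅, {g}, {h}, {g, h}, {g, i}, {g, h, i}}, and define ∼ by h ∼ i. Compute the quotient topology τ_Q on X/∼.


X/∼ = {[g], [h=i]}; |τ_Q| = 3.

Equivalence classes: [g], [h=i].
Quotient map π: X → X/∼ sends g ↦ [g], h ↦ [h=i], i ↦ [h=i].
For each subset V ⊆ X/∼, compute π^{-1}(V) ⊆ X and check whether π^{-1}(V) ∈ τ. V is open in τ_Q iff π^{-1}(V) ∈ τ.
  V = {}: π^{-1}(V) = ∅ ∈ τ ✓.
  V = {[g]}: π^{-1}(V) = {g} ∈ τ ✓.
  V = {[h=i]}: π^{-1}(V) = {h, i} ∉ τ ✗.
  V = {[g], [h=i]}: π^{-1}(V) = {g, h, i} ∈ τ ✓.
Open sets in the quotient: τ_Q = {{}, {[g]}, {[g], [h=i]}} (3 elements).


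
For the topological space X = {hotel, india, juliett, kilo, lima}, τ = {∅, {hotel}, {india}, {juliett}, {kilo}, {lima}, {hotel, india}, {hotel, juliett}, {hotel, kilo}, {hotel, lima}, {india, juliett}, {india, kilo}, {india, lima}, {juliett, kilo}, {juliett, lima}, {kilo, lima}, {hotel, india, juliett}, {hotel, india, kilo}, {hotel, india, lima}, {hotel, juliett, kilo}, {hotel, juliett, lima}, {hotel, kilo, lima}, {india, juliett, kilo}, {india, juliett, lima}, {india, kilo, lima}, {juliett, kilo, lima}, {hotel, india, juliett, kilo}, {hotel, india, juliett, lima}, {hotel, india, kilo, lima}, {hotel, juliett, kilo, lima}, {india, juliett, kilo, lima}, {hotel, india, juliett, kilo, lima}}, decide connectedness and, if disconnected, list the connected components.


(X, τ) is disconnected; components = [{hotel}, {india}, {juliett}, {kilo}, {lima}].

Find clopen sets (U ∈ τ with X ∖ U ∈ τ):
  U = ∅, X ∖ U = {hotel, india, juliett, kilo, lima} — both open, so U is clopen.
  U = {hotel}, X ∖ U = {india, juliett, kilo, lima} — both open, so U is clopen.
  U = {india}, X ∖ U = {hotel, juliett, kilo, lima} — both open, so U is clopen.
  U = {juliett}, X ∖ U = {hotel, india, kilo, lima} — both open, so U is clopen.
  U = {kilo}, X ∖ U = {hotel, india, juliett, lima} — both open, so U is clopen.
  U = {lima}, X ∖ U = {hotel, india, juliett, kilo} — both open, so U is clopen.
  U = {hotel, india}, X ∖ U = {juliett, kilo, lima} — both open, so U is clopen.
  U = {hotel, juliett}, X ∖ U = {india, kilo, lima} — both open, so U is clopen.
  U = {hotel, kilo}, X ∖ U = {india, juliett, lima} — both open, so U is clopen.
  U = {hotel, lima}, X ∖ U = {india, juliett, kilo} — both open, so U is clopen.
  U = {india, juliett}, X ∖ U = {hotel, kilo, lima} — both open, so U is clopen.
  U = {india, kilo}, X ∖ U = {hotel, juliett, lima} — both open, so U is clopen.
  U = {india, lima}, X ∖ U = {hotel, juliett, kilo} — both open, so U is clopen.
  U = {juliett, kilo}, X ∖ U = {hotel, india, lima} — both open, so U is clopen.
  U = {juliett, lima}, X ∖ U = {hotel, india, kilo} — both open, so U is clopen.
  U = {kilo, lima}, X ∖ U = {hotel, india, juliett} — both open, so U is clopen.
  U = {hotel, india, juliett}, X ∖ U = {kilo, lima} — both open, so U is clopen.
  U = {hotel, india, kilo}, X ∖ U = {juliett, lima} — both open, so U is clopen.
  U = {hotel, india, lima}, X ∖ U = {juliett, kilo} — both open, so U is clopen.
  U = {hotel, juliett, kilo}, X ∖ U = {india, lima} — both open, so U is clopen.
  U = {hotel, juliett, lima}, X ∖ U = {india, kilo} — both open, so U is clopen.
  U = {hotel, kilo, lima}, X ∖ U = {india, juliett} — both open, so U is clopen.
  U = {india, juliett, kilo}, X ∖ U = {hotel, lima} — both open, so U is clopen.
  U = {india, juliett, lima}, X ∖ U = {hotel, kilo} — both open, so U is clopen.
  U = {india, kilo, lima}, X ∖ U = {hotel, juliett} — both open, so U is clopen.
  U = {juliett, kilo, lima}, X ∖ U = {hotel, india} — both open, so U is clopen.
  U = {hotel, india, juliett, kilo}, X ∖ U = {lima} — both open, so U is clopen.
  U = {hotel, india, juliett, lima}, X ∖ U = {kilo} — both open, so U is clopen.
  U = {hotel, india, kilo, lima}, X ∖ U = {juliett} — both open, so U is clopen.
  U = {hotel, juliett, kilo, lima}, X ∖ U = {india} — both open, so U is clopen.
  U = {india, juliett, kilo, lima}, X ∖ U = {hotel} — both open, so U is clopen.
  U = {hotel, india, juliett, kilo, lima}, X ∖ U = ∅ — both open, so U is clopen.
Nontrivial clopen(s) exist: e.g. {hotel, india}. So (X, τ) is disconnected.
Compute connected components by grouping points that agree on all clopens:
  component: {hotel}
  component: {india}
  component: {juliett}
  component: {kilo}
  component: {lima}
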